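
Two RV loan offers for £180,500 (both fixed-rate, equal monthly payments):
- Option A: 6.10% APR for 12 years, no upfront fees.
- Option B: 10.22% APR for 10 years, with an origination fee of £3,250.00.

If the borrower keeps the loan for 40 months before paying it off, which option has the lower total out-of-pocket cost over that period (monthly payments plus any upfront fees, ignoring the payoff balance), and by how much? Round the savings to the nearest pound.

Option A: at 6.10% the monthly rate is 0.0050833, so the payment is 180,500 × 0.0050833 / (1 − 1.0050833^−144) = £1,770.76.
Option B: monthly rate = 10.22%/12 = 0.0085167; payment = 180,500 × 0.0085167 / (1 − (1+0.0085167)^−120) = £2,407.36.
Over 40 months: Option A costs 40 × £1,770.76 = £70,830.40; Option B costs 40 × £2,407.36 + £3,250.00 = £99,544.40.
Option A is cheaper by £99,544.40 − £70,830.40 = £28,714.00.

Option A by £28,714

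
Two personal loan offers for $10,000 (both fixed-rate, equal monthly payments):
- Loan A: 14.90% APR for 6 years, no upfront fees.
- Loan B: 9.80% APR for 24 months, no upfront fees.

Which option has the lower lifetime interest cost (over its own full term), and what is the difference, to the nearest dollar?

Loan A: monthly rate = 14.9%/12 = 0.0124167; payment = 10,000 × 0.0124167 / (1 − (1+0.0124167)^−72) = $210.91.
Total interest on Loan A = 72 × $210.91 − $10,000 = $5,185.52.
Loan B: at 9.80% the monthly rate is 0.0081667, so the payment is 10,000 × 0.0081667 / (1 − 1.0081667^−24) = $460.53.
Total interest on Loan B = 24 × $460.53 − $10,000 = $1,052.72.
Loan B is lower by $4,132.80.

Loan B by $4,133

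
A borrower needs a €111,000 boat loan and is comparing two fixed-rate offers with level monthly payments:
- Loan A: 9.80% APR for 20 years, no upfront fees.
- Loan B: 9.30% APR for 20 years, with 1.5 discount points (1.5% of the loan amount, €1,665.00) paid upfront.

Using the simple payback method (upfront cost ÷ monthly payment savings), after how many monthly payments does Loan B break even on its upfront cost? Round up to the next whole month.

46 months

Loan A: at 9.80% the monthly rate is 0.0081667, so the payment is 111,000 × 0.0081667 / (1 − 1.0081667^−240) = €1,056.51.
Loan B: monthly rate = 9.3%/12 = 0.0077500; payment = 111,000 × 0.0077500 / (1 − (1+0.0077500)^−240) = €1,020.21.
Monthly savings = €1,056.51 − €1,020.21 = €36.30.
Break-even = €1,665.00 / €36.30 = 45.87 → 46 months.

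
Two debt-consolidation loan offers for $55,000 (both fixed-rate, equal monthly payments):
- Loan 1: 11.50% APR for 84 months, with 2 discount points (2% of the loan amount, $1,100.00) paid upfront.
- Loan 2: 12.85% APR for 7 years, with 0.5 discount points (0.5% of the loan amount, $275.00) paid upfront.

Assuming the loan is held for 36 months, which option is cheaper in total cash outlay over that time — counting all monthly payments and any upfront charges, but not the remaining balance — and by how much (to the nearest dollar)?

Loan 1 by $609

Loan 1: at 11.50% the monthly rate is 0.0095833, so the payment is 55,000 × 0.0095833 / (1 − 1.0095833^−84) = $956.26.
Loan 2: at 12.85% the monthly rate is 0.0107083, so the payment is 55,000 × 0.0107083 / (1 − 1.0107083^−84) = $996.08.
Over 36 months: Loan 1 costs 36 × $956.26 + $1,100.00 = $35,525.36; Loan 2 costs 36 × $996.08 + $275.00 = $36,133.88.
Loan 1 is cheaper by $36,133.88 − $35,525.36 = $608.52.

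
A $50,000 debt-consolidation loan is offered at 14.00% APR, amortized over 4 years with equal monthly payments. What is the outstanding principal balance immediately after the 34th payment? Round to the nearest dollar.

With monthly rate i = 14%/12 = 0.0116667, the balance after k of n payments is P · [(1+i)^n − (1+i)^k] / [(1+i)^n − 1].
(1+0.0116667)^48 = 1.74500692 and (1+0.0116667)^34 = 1.48345024, so the balance is 50,000 × (1.74500692 − 1.48345024) / (1.74500692 − 1) = $17,553.98.

$17,554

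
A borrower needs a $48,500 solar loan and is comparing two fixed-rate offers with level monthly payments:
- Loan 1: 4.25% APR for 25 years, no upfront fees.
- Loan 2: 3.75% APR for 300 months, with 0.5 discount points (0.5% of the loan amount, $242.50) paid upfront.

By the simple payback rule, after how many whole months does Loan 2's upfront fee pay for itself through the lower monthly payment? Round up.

19 months

Loan 1: at 4.25% the monthly rate is 0.0035417, so the payment is 48,500 × 0.0035417 / (1 − 1.0035417^−300) = $262.74.
Loan 2: at 3.75% the monthly rate is 0.0031250, so the payment is 48,500 × 0.0031250 / (1 − 1.0031250^−300) = $249.35.
Monthly savings = $262.74 − $249.35 = $13.39.
Break-even = $242.50 / $13.39 = 18.11 → 19 months.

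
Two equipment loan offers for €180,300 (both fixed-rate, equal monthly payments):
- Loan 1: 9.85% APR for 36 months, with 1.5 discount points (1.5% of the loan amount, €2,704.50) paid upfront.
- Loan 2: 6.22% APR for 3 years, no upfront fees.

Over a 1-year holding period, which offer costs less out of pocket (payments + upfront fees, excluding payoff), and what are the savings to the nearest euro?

Loan 2 by €6,329

Loan 1: monthly rate = 9.85%/12 = 0.0082083; payment = 180,300 × 0.0082083 / (1 − (1+0.0082083)^−36) = €5,805.08.
Loan 2: at 6.22% the monthly rate is 0.0051833, so the payment is 180,300 × 0.0051833 / (1 − 1.0051833^−36) = €5,503.07.
Over 12 months: Loan 1 costs 12 × €5,805.08 + €2,704.50 = €72,365.46; Loan 2 costs 12 × €5,503.07 = €66,036.84.
Loan 2 is cheaper by €72,365.46 − €66,036.84 = €6,328.62.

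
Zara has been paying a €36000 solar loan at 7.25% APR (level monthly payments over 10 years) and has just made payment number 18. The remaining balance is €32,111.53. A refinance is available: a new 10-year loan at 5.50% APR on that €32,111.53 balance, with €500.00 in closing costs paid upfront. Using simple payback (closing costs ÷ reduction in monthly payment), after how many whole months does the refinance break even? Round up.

Current payment = 36,000 × 7.25%/12 / (1 − (1+0.0060417)^−120) = €422.64.
Refinanced payment = 32,111.53 × 0.0045833 / (1 − (1+0.0045833)^−120) = €348.49.
Monthly savings = €422.64 − €348.49 = €74.15.
Break-even = €500.00 / €74.15 = 6.74 → 7 months.

7 months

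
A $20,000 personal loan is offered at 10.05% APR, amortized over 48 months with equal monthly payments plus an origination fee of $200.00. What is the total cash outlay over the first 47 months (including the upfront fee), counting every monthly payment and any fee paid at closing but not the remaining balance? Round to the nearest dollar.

At 10.05% the monthly rate is 0.0083750, so the payment is 20,000 × 0.0083750 / (1 − 1.0083750^−48) = $507.73.
Total outlay = 47 × $507.73 + $200.00 = $24,063.31.

$24,063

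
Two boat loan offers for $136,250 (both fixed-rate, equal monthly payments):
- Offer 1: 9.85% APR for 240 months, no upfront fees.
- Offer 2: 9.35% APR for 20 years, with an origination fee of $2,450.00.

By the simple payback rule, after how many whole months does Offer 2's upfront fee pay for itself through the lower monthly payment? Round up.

Offer 1: monthly rate = 9.85%/12 = 0.0082083; payment = 136,250 × 0.0082083 / (1 − (1+0.0082083)^−240) = $1,301.33.
Offer 2: at 9.35% the monthly rate is 0.0077917, so the payment is 136,250 × 0.0077917 / (1 − 1.0077917^−240) = $1,256.71.
Monthly savings = $1,301.33 − $1,256.71 = $44.62.
Break-even = $2,450.00 / $44.62 = 54.91 → 55 months.

55 months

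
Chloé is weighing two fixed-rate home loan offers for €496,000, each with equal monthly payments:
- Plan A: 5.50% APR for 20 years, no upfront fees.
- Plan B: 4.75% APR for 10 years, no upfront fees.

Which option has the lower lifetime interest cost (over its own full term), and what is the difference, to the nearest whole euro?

Plan B by €194,807

Plan A: at 5.50% the monthly rate is 0.0045833, so the payment is 496,000 × 0.0045833 / (1 − 1.0045833^−240) = €3,411.92.
Total interest on Plan A = 240 × €3,411.92 − €496,000 = €322,860.80.
Plan B: at 4.75% the monthly rate is 0.0039583, so the payment is 496,000 × 0.0039583 / (1 − 1.0039583^−120) = €5,200.45.
Total interest on Plan B = 120 × €5,200.45 − €496,000 = €128,054.00.
Plan B is lower by €194,806.80.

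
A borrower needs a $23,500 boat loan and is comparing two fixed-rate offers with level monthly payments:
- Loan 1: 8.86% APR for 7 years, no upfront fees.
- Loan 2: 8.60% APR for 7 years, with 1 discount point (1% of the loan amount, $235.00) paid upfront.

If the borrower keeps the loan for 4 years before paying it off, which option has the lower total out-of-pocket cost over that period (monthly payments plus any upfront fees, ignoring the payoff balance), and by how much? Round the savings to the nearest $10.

Loan 1 by $90

Loan 1: at 8.86% the monthly rate is 0.0073833, so the payment is 23,500 × 0.0073833 / (1 − 1.0073833^−84) = $376.43.
Loan 2: monthly rate = 8.6%/12 = 0.0071667; payment = 23,500 × 0.0071667 / (1 − (1+0.0071667)^−84) = $373.34.
Over 48 months: Loan 1 costs 48 × $376.43 = $18,068.64; Loan 2 costs 48 × $373.34 + $235.00 = $18,155.32.
Loan 1 is cheaper by $18,155.32 − $18,068.64 = $86.68.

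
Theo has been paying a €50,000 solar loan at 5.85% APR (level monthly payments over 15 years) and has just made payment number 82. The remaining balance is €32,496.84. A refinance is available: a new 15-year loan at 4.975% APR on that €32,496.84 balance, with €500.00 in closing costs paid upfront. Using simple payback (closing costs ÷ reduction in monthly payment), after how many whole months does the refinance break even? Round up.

4 months

Current payment = 50,000 × 5.85%/12 / (1 − (1+0.0048750)^−180) = €417.89.
Refinanced payment = 32,496.84 × 0.0041458 / (1 − (1+0.0041458)^−180) = €256.56.
Monthly savings = €417.89 − €256.56 = €161.33.
Break-even = €500.00 / €161.33 = 3.10 → 4 months.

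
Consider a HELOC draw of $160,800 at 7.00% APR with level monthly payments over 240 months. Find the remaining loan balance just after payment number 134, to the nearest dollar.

$98,350

With monthly rate i = 7%/12 = 0.0058333, the balance after k of n payments is P · [(1+i)^n − (1+i)^k] / [(1+i)^n − 1].
(1+0.0058333)^240 = 4.03873885 and (1+0.0058333)^134 = 2.18015425, so the balance is 160,800 × (4.03873885 − 2.18015425) / (4.03873885 − 1) = $98,350.14.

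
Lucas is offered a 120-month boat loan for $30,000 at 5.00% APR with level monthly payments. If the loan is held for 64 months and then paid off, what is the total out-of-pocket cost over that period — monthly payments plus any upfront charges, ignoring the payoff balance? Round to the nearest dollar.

$20,365

Monthly rate = 5%/12 = 0.0041667; payment = 30,000 × 0.0041667 / (1 − (1+0.0041667)^−120) = $318.20.
Total outlay = 64 × $318.20 = $20,364.80.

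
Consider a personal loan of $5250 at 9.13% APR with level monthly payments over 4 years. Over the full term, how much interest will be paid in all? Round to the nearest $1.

$1,037

Monthly rate = 9.13%/12 = 0.0076083; payment = 5,250 × 0.0076083 / (1 − (1+0.0076083)^−48) = $130.97.
Total paid = 48 × $130.97 = $6,286.56; interest = $6,286.56 − $5,250 = $1,036.56.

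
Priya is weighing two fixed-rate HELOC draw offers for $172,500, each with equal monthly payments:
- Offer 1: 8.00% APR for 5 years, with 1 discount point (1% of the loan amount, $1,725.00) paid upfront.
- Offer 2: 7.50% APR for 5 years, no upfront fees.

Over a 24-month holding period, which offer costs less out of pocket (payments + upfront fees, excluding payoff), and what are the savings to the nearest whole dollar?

Offer 1: monthly rate = 8%/12 = 0.0066667; payment = 172,500 × 0.0066667 / (1 − (1+0.0066667)^−60) = $3,497.68.
Offer 2: at 7.50% the monthly rate is 0.0062500, so the payment is 172,500 × 0.0062500 / (1 − 1.0062500^−60) = $3,456.55.
Over 24 months: Offer 1 costs 24 × $3,497.68 + $1,725.00 = $85,669.32; Offer 2 costs 24 × $3,456.55 = $82,957.20.
Offer 2 is cheaper by $85,669.32 − $82,957.20 = $2,712.12.

Offer 2 by $2,712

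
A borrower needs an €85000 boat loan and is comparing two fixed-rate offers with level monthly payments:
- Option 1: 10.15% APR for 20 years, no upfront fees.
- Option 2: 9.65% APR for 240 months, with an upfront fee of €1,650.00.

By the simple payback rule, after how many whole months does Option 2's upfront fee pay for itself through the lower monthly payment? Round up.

59 months

Option 1: monthly rate = 10.15%/12 = 0.0084583; payment = 85,000 × 0.0084583 / (1 − (1+0.0084583)^−240) = €828.73.
Option 2: monthly rate = 9.65%/12 = 0.0080417; payment = 85,000 × 0.0080417 / (1 − (1+0.0080417)^−240) = €800.66.
Monthly savings = €828.73 − €800.66 = €28.07.
Break-even = €1,650.00 / €28.07 = 58.78 → 59 months.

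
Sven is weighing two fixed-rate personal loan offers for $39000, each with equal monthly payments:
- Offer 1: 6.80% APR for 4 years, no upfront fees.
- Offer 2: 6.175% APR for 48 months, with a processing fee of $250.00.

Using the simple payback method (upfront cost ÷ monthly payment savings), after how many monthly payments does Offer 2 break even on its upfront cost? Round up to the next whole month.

23 months

Offer 1: at 6.80% the monthly rate is 0.0056667, so the payment is 39,000 × 0.0056667 / (1 − 1.0056667^−48) = $930.29.
Offer 2: monthly rate = 6.175%/12 = 0.0051458; payment = 39,000 × 0.0051458 / (1 − (1+0.0051458)^−48) = $919.05.
Monthly savings = $930.29 − $919.05 = $11.24.
Break-even = $250.00 / $11.24 = 22.24 → 23 months.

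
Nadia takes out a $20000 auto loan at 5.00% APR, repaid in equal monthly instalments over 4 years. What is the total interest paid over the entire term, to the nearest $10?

Monthly rate = 5%/12 = 0.0041667; payment = 20,000 × 0.0041667 / (1 − (1+0.0041667)^−48) = $460.59.
Total paid = 48 × $460.59 = $22,108.32; interest = $22,108.32 − $20,000 = $2,108.32.

$2,110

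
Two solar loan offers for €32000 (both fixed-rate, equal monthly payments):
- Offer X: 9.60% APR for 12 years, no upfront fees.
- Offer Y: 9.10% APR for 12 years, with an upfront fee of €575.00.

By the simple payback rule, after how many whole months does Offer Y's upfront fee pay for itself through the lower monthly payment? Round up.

64 months

Offer X: monthly rate = 9.6%/12 = 0.0080000; payment = 32,000 × 0.0080000 / (1 − (1+0.0080000)^−144) = €375.07.
Offer Y: monthly rate = 9.1%/12 = 0.0075833; payment = 32,000 × 0.0075833 / (1 − (1+0.0075833)^−144) = €365.97.
Monthly savings = €375.07 − €365.97 = €9.10.
Break-even = €575.00 / €9.10 = 63.19 → 64 months.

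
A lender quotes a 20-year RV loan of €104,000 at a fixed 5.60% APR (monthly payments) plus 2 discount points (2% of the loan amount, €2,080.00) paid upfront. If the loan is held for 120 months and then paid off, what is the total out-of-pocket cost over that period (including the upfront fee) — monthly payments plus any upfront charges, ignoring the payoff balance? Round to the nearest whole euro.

€88,635

At 5.60% the monthly rate is 0.0046667, so the payment is 104,000 × 0.0046667 / (1 − 1.0046667^−240) = €721.29.
Total outlay = 120 × €721.29 + €2,080.00 = €88,634.80.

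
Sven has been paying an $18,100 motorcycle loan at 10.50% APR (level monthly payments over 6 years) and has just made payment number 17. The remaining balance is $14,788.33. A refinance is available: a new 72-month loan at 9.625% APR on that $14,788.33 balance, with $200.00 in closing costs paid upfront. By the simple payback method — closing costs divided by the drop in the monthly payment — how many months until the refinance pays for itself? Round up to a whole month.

3 months

Current payment = 18,100 × 10.5%/12 / (1 − (1+0.0087500)^−72) = $339.90.
Refinanced payment = 14,788.33 × 0.0080208 / (1 − (1+0.0080208)^−72) = $271.18.
Monthly savings = $339.90 − $271.18 = $68.72.
Break-even = $200.00 / $68.72 = 2.91 → 3 months.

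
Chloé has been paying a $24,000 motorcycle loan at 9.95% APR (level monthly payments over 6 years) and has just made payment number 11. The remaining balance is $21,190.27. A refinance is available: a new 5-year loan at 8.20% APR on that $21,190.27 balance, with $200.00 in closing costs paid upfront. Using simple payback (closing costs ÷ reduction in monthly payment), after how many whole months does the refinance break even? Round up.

Current payment = 24,000 × 9.95%/12 / (1 − (1+0.0082917)^−72) = $444.02.
Refinanced payment = 21,190.27 × 0.0068333 / (1 − (1+0.0068333)^−60) = $431.69.
Monthly savings = $444.02 − $431.69 = $12.33.
Break-even = $200.00 / $12.33 = 16.22 → 17 months.

17 months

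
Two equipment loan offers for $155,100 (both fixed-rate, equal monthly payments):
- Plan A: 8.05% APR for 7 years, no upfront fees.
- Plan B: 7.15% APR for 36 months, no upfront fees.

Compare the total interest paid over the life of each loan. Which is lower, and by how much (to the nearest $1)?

Plan A: at 8.05% the monthly rate is 0.0067083, so the payment is 155,100 × 0.0067083 / (1 − 1.0067083^−84) = $2,421.29.
Total interest on Plan A = 84 × $2,421.29 − $155,100 = $48,288.36.
Plan B: at 7.15% the monthly rate is 0.0059583, so the payment is 155,100 × 0.0059583 / (1 − 1.0059583^−36) = $4,799.68.
Total interest on Plan B = 36 × $4,799.68 − $155,100 = $17,688.48.
Plan B is lower by $30,599.88.

Plan B by $30,600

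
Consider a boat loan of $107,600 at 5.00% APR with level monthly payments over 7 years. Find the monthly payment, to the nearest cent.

At 5.00% the monthly rate is 0.0041667, so the payment is 107,600 × 0.0041667 / (1 − 1.0041667^−84) = $1,520.81.

$1,520.81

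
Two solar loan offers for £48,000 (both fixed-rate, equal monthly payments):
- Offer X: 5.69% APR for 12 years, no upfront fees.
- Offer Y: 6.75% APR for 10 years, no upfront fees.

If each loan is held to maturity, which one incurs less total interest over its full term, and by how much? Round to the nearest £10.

Offer Y by £210

Offer X: at 5.69% the monthly rate is 0.0047417, so the payment is 48,000 × 0.0047417 / (1 − 1.0047417^−144) = £460.74.
Total interest on Offer X = 144 × £460.74 − £48,000 = £18,346.56.
Offer Y: monthly rate = 6.75%/12 = 0.0056250; payment = 48,000 × 0.0056250 / (1 − (1+0.0056250)^−120) = £551.16.
Total interest on Offer Y = 120 × £551.16 − £48,000 = £18,139.20.
Offer Y is lower by £207.36.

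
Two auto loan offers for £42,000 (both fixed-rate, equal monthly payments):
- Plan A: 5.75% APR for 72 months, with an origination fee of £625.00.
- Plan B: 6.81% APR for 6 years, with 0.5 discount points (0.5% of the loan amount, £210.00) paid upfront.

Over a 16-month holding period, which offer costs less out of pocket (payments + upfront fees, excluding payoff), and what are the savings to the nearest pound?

Plan B by £77

Plan A: monthly rate = 5.75%/12 = 0.0047917; payment = 42,000 × 0.0047917 / (1 − (1+0.0047917)^−72) = £691.12.
Plan B: monthly rate = 6.81%/12 = 0.0056750; payment = 42,000 × 0.0056750 / (1 − (1+0.0056750)^−72) = £712.23.
Over 16 months: Plan A costs 16 × £691.12 + £625.00 = £11,682.92; Plan B costs 16 × £712.23 + £210.00 = £11,605.68.
Plan B is cheaper by £11,682.92 − £11,605.68 = £77.24.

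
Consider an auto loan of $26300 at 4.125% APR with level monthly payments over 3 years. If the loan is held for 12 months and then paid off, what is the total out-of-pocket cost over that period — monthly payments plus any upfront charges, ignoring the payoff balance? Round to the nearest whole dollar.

At 4.125% the monthly rate is 0.0034375, so the payment is 26,300 × 0.0034375 / (1 − 1.0034375^−36) = $777.94.
Total outlay = 12 × $777.94 = $9,335.28.

$9,335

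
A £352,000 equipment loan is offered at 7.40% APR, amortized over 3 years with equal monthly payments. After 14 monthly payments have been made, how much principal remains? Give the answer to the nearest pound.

With monthly rate i = 7.4%/12 = 0.0061667, the balance after k of n payments is P · [(1+i)^n − (1+i)^k] / [(1+i)^n − 1].
(1+0.0061667)^36 = 1.24772052 and (1+0.0061667)^14 = 1.08988069, so the balance is 352,000 × (1.24772052 − 1.08988069) / (1.24772052 − 1) = £224,283.48.

£224,283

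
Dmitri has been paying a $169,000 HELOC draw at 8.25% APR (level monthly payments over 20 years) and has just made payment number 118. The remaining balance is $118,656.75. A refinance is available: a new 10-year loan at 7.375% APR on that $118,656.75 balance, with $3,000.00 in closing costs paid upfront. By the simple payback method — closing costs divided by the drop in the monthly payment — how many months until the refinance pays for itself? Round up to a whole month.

77 months

Current payment = 169,000 × 8.25%/12 / (1 − (1+0.0068750)^−240) = $1,439.99.
Refinanced payment = 118,656.75 × 0.0061458 / (1 − (1+0.0061458)^−120) = $1,400.75.
Monthly savings = $1,439.99 − $1,400.75 = $39.24.
Break-even = $3,000.00 / $39.24 = 76.45 → 77 months.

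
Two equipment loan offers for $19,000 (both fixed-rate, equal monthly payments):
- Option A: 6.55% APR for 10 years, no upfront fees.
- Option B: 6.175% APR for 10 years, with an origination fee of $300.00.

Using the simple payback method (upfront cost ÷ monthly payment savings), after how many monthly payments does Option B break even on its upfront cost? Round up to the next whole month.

Option A: at 6.55% the monthly rate is 0.0054583, so the payment is 19,000 × 0.0054583 / (1 − 1.0054583^−120) = $216.22.
Option B: at 6.175% the monthly rate is 0.0051458, so the payment is 19,000 × 0.0051458 / (1 − 1.0051458^−120) = $212.61.
Monthly savings = $216.22 − $212.61 = $3.61.
Break-even = $300.00 / $3.61 = 83.10 → 84 months.

84 months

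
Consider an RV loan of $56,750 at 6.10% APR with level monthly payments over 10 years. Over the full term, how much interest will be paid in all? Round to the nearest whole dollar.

$19,197

Monthly rate = 6.1%/12 = 0.0050833; payment = 56,750 × 0.0050833 / (1 − (1+0.0050833)^−120) = $632.89.
Total paid = 120 × $632.89 = $75,946.80; interest = $75,946.80 − $56,750 = $19,196.80.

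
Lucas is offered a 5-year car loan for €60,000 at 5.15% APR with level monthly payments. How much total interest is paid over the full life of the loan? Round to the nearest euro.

At 5.15% the monthly rate is 0.0042917, so the payment is 60,000 × 0.0042917 / (1 − 1.0042917^−60) = €1,136.40.
Total paid = 60 × €1,136.40 = €68,184.00; interest = €68,184.00 − €60,000 = €8,184.00.

€8,184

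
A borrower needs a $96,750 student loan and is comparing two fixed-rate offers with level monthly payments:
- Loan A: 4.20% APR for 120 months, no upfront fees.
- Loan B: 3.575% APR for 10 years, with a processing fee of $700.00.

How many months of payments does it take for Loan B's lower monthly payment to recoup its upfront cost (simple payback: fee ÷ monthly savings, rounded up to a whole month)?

25 months

Loan A: at 4.20% the monthly rate is 0.0035000, so the payment is 96,750 × 0.0035000 / (1 − 1.0035000^−120) = $988.77.
Loan B: at 3.575% the monthly rate is 0.0029792, so the payment is 96,750 × 0.0029792 / (1 − 1.0029792^−120) = $960.12.
Monthly savings = $988.77 − $960.12 = $28.65.
Break-even = $700.00 / $28.65 = 24.43 → 25 months.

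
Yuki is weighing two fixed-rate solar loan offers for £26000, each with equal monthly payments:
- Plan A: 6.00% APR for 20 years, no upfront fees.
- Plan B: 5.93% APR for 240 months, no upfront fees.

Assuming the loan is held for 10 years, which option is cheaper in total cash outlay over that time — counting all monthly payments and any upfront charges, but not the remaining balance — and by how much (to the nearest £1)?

Plan B by £126

Plan A: monthly rate = 6%/12 = 0.0050000; payment = 26,000 × 0.0050000 / (1 − (1+0.0050000)^−240) = £186.27.
Plan B: at 5.93% the monthly rate is 0.0049417, so the payment is 26,000 × 0.0049417 / (1 − 1.0049417^−240) = £185.22.
Over 120 months: Plan A costs 120 × £186.27 = £22,352.40; Plan B costs 120 × £185.22 = £22,226.40.
Plan B is cheaper by £22,352.40 − £22,226.40 = £126.00.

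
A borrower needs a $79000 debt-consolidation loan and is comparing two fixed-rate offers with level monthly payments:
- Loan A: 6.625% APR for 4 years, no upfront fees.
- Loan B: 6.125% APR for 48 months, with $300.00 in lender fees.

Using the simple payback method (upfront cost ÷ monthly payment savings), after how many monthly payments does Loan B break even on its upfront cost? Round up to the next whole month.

Loan A: at 6.625% the monthly rate is 0.0055208, so the payment is 79,000 × 0.0055208 / (1 − 1.0055208^−48) = $1,878.04.
Loan B: at 6.125% the monthly rate is 0.0051042, so the payment is 79,000 × 0.0051042 / (1 − 1.0051042^−48) = $1,859.85.
Monthly savings = $1,878.04 − $1,859.85 = $18.19.
Break-even = $300.00 / $18.19 = 16.49 → 17 months.

17 months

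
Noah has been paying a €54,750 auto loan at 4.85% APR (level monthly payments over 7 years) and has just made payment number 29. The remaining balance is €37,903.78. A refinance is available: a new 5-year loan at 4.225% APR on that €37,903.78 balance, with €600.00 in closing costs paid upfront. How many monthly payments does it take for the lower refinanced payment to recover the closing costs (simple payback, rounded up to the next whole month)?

Current payment = 54,750 × 4.85%/12 / (1 − (1+0.0040417)^−84) = €769.98.
Refinanced payment = 37,903.78 × 0.0035208 / (1 − (1+0.0035208)^−60) = €701.91.
Monthly savings = €769.98 − €701.91 = €68.07.
Break-even = €600.00 / €68.07 = 8.81 → 9 months.

9 months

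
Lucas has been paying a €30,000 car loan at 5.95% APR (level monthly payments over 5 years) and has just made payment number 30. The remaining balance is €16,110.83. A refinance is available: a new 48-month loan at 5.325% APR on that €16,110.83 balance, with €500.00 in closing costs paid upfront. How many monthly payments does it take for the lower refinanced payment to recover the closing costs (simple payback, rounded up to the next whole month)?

Current payment = 30,000 × 5.95%/12 / (1 − (1+0.0049583)^−60) = €579.29.
Refinanced payment = 16,110.83 × 0.0044375 / (1 − (1+0.0044375)^−48) = €373.40.
Monthly savings = €579.29 − €373.40 = €205.89.
Break-even = €500.00 / €205.89 = 2.43 → 3 months.

3 months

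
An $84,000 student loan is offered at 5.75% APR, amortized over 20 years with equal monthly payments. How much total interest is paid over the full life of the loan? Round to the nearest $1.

$57,540

Monthly rate = 5.75%/12 = 0.0047917; payment = 84,000 × 0.0047917 / (1 − (1+0.0047917)^−240) = $589.75.
Total paid = 240 × $589.75 = $141,540.00; interest = $141,540.00 − $84,000 = $57,540.00.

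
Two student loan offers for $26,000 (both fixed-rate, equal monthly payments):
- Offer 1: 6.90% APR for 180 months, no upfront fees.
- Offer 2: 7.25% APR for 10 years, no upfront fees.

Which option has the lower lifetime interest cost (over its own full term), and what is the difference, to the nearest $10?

Offer 2 by $5,170

Offer 1: monthly rate = 6.9%/12 = 0.0057500; payment = 26,000 × 0.0057500 / (1 − (1+0.0057500)^−180) = $232.24.
Total interest on Offer 1 = 180 × $232.24 − $26,000 = $15,803.20.
Offer 2: at 7.25% the monthly rate is 0.0060417, so the payment is 26,000 × 0.0060417 / (1 − 1.0060417^−120) = $305.24.
Total interest on Offer 2 = 120 × $305.24 − $26,000 = $10,628.80.
Offer 2 is lower by $5,174.40.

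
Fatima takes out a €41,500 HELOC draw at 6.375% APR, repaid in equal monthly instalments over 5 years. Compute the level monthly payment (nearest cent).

Monthly rate = 6.375%/12 = 0.0053125; payment = 41,500 × 0.0053125 / (1 − (1+0.0053125)^−60) = €809.57.

€809.57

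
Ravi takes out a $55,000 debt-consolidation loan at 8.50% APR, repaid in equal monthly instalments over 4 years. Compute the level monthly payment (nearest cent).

Monthly rate = 8.5%/12 = 0.0070833; payment = 55,000 × 0.0070833 / (1 − (1+0.0070833)^−48) = $1,355.66.

$1,355.66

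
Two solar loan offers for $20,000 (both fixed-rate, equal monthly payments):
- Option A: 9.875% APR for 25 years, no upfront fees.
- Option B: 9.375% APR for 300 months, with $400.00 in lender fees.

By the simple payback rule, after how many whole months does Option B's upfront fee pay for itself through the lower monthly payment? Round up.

Option A: at 9.875% the monthly rate is 0.0082292, so the payment is 20,000 × 0.0082292 / (1 − 1.0082292^−300) = $179.98.
Option B: monthly rate = 9.375%/12 = 0.0078125; payment = 20,000 × 0.0078125 / (1 − (1+0.0078125)^−300) = $173.00.
Monthly savings = $179.98 − $173.00 = $6.98.
Break-even = $400.00 / $6.98 = 57.31 → 58 months.

58 months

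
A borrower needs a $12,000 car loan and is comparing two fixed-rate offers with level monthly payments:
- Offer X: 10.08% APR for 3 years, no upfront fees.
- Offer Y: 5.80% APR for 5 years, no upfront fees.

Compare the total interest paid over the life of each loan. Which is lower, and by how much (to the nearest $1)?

Offer X: at 10.08% the monthly rate is 0.0084000, so the payment is 12,000 × 0.0084000 / (1 − 1.0084000^−36) = $387.66.
Total interest on Offer X = 36 × $387.66 − $12,000 = $1,955.76.
Offer Y: monthly rate = 5.8%/12 = 0.0048333; payment = 12,000 × 0.0048333 / (1 − (1+0.0048333)^−60) = $230.88.
Total interest on Offer Y = 60 × $230.88 − $12,000 = $1,852.80.
Offer Y is lower by $102.96.

Offer Y by $103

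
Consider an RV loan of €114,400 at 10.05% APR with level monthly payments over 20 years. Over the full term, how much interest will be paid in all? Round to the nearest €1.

At 10.05% the monthly rate is 0.0083750, so the payment is 114,400 × 0.0083750 / (1 − 1.0083750^−240) = €1,107.78.
Total paid = 240 × €1,107.78 = €265,867.20; interest = €265,867.20 − €114,400 = €151,467.20.

€151,467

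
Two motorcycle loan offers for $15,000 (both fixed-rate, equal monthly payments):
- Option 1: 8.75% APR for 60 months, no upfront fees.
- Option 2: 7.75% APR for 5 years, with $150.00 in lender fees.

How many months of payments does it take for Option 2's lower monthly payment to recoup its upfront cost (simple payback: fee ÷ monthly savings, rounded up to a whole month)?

Option 1: monthly rate = 8.75%/12 = 0.0072917; payment = 15,000 × 0.0072917 / (1 − (1+0.0072917)^−60) = $309.56.
Option 2: at 7.75% the monthly rate is 0.0064583, so the payment is 15,000 × 0.0064583 / (1 − 1.0064583^−60) = $302.35.
Monthly savings = $309.56 − $302.35 = $7.21.
Break-even = $150.00 / $7.21 = 20.80 → 21 months.

21 months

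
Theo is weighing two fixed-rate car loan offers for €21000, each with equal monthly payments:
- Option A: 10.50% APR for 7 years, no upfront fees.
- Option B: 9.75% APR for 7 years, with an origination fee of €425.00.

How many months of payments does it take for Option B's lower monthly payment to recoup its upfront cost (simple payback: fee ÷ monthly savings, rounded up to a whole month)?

Option A: monthly rate = 10.5%/12 = 0.0087500; payment = 21,000 × 0.0087500 / (1 − (1+0.0087500)^−84) = €354.07.
Option B: at 9.75% the monthly rate is 0.0081250, so the payment is 21,000 × 0.0081250 / (1 − 1.0081250^−84) = €345.92.
Monthly savings = €354.07 − €345.92 = €8.15.
Break-even = €425.00 / €8.15 = 52.15 → 53 months.

53 months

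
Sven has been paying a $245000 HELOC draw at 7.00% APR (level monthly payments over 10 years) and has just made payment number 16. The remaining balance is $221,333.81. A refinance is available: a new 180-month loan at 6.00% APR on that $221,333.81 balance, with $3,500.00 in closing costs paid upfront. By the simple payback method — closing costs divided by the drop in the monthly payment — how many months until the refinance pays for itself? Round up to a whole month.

4 months

Current payment = 245,000 × 7%/12 / (1 − (1+0.0058333)^−120) = $2,844.66.
Refinanced payment = 221,333.81 × 0.0050000 / (1 − (1+0.0050000)^−180) = $1,867.74.
Monthly savings = $2,844.66 − $1,867.74 = $976.92.
Break-even = $3,500.00 / $976.92 = 3.58 → 4 months.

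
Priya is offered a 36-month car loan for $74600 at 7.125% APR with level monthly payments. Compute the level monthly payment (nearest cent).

Monthly rate = 7.125%/12 = 0.0059375; payment = 74,600 × 0.0059375 / (1 − (1+0.0059375)^−36) = $2,307.70.

$2,307.70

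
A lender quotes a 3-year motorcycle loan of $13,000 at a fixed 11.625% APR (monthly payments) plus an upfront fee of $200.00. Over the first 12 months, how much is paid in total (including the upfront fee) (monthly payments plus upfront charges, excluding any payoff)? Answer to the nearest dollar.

Monthly rate = 11.625%/12 = 0.0096875; payment = 13,000 × 0.0096875 / (1 − (1+0.0096875)^−36) = $429.46.
Total outlay = 12 × $429.46 + $200.00 = $5,353.52.

$5,354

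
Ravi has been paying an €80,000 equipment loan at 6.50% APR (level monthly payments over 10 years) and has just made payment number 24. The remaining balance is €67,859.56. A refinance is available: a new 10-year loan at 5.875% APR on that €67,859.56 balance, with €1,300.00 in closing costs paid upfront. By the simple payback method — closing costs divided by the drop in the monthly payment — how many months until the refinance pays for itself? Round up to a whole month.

9 months

Current payment = 80,000 × 6.5%/12 / (1 − (1+0.0054167)^−120) = €908.38.
Refinanced payment = 67,859.56 × 0.0048958 / (1 − (1+0.0048958)^−120) = €749.13.
Monthly savings = €908.38 − €749.13 = €159.25.
Break-even = €1,300.00 / €159.25 = 8.16 → 9 months.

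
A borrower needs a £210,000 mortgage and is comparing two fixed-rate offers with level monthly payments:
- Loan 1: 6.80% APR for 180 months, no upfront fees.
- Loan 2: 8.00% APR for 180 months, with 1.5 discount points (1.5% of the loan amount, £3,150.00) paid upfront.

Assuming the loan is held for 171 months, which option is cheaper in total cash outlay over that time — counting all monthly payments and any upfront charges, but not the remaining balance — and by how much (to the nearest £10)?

Loan 1: at 6.80% the monthly rate is 0.0056667, so the payment is 210,000 × 0.0056667 / (1 − 1.0056667^−180) = £1,864.14.
Loan 2: monthly rate = 8%/12 = 0.0066667; payment = 210,000 × 0.0066667 / (1 − (1+0.0066667)^−180) = £2,006.87.
Over 171 months: Loan 1 costs 171 × £1,864.14 = £318,767.94; Loan 2 costs 171 × £2,006.87 + £3,150.00 = £346,324.77.
Loan 1 is cheaper by £346,324.77 − £318,767.94 = £27,556.83.

Loan 1 by £27,560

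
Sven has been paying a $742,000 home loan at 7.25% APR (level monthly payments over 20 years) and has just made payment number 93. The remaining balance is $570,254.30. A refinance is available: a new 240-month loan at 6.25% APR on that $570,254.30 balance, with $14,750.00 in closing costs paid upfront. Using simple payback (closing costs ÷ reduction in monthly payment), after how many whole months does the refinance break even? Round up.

9 months

Current payment = 742,000 × 7.25%/12 / (1 − (1+0.0060417)^−240) = $5,864.59.
Refinanced payment = 570,254.30 × 0.0052083 / (1 − (1+0.0052083)^−240) = $4,168.15.
Monthly savings = $5,864.59 − $4,168.15 = $1,696.44.
Break-even = $14,750.00 / $1,696.44 = 8.69 → 9 months.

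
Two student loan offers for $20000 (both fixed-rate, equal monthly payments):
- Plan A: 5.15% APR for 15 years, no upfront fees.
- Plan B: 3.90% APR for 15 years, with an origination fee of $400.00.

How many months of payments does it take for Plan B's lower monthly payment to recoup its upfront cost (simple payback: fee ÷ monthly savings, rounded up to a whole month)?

32 months

Plan A: at 5.15% the monthly rate is 0.0042917, so the payment is 20,000 × 0.0042917 / (1 − 1.0042917^−180) = $159.73.
Plan B: monthly rate = 3.9%/12 = 0.0032500; payment = 20,000 × 0.0032500 / (1 − (1+0.0032500)^−180) = $146.94.
Monthly savings = $159.73 − $146.94 = $12.79.
Break-even = $400.00 / $12.79 = 31.27 → 32 months.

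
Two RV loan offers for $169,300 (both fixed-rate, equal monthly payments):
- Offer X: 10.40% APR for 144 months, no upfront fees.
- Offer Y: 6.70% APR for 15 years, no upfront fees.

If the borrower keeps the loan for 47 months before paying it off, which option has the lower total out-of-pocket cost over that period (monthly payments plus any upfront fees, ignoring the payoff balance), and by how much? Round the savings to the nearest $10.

Offer Y by $26,750

Offer X: monthly rate = 10.4%/12 = 0.0086667; payment = 169,300 × 0.0086667 / (1 − (1+0.0086667)^−144) = $2,062.58.
Offer Y: monthly rate = 6.7%/12 = 0.0055833; payment = 169,300 × 0.0055833 / (1 − (1+0.0055833)^−180) = $1,493.46.
Over 47 months: Offer X costs 47 × $2,062.58 = $96,941.26; Offer Y costs 47 × $1,493.46 = $70,192.62.
Offer Y is cheaper by $96,941.26 − $70,192.62 = $26,748.64.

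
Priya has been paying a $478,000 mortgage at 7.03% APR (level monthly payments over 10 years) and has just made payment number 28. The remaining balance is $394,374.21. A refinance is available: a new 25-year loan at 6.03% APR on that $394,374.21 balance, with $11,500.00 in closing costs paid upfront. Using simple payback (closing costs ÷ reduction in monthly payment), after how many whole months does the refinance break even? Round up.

4 months

Current payment = 478,000 × 7.03%/12 / (1 − (1+0.0058583)^−120) = $5,557.38.
Refinanced payment = 394,374.21 × 0.0050250 / (1 − (1+0.0050250)^−300) = $2,548.20.
Monthly savings = $5,557.38 − $2,548.20 = $3,009.18.
Break-even = $11,500.00 / $3,009.18 = 3.82 → 4 months.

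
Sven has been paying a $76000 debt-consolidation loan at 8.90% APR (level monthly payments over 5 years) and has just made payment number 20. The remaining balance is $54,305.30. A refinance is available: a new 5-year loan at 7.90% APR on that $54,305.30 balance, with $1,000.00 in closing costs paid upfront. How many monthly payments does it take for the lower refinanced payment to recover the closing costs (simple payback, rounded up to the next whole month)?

Current payment = 76,000 × 8.9%/12 / (1 − (1+0.0074167)^−60) = $1,573.95.
Refinanced payment = 54,305.30 × 0.0065833 / (1 − (1+0.0065833)^−60) = $1,098.52.
Monthly savings = $1,573.95 − $1,098.52 = $475.43.
Break-even = $1,000.00 / $475.43 = 2.10 → 3 months.

3 months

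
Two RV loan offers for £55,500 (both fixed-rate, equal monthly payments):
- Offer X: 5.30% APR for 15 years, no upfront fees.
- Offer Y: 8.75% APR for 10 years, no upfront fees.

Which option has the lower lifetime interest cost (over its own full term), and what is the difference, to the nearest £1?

Offer X by £2,897

Offer X: monthly rate = 5.3%/12 = 0.0044167; payment = 55,500 × 0.0044167 / (1 − (1+0.0044167)^−180) = £447.61.
Total interest on Offer X = 180 × £447.61 − £55,500 = £25,069.80.
Offer Y: at 8.75% the monthly rate is 0.0072917, so the payment is 55,500 × 0.0072917 / (1 − 1.0072917^−120) = £695.56.
Total interest on Offer Y = 120 × £695.56 − £55,500 = £27,967.20.
Offer X is lower by £2,897.40.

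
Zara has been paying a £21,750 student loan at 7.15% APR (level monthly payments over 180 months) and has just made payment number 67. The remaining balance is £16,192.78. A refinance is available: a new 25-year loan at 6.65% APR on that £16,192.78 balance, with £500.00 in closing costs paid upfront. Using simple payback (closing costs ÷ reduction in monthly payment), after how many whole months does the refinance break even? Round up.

6 months

Current payment = 21,750 × 7.15%/12 / (1 − (1+0.0059583)^−180) = £197.32.
Refinanced payment = 16,192.78 × 0.0055417 / (1 − (1+0.0055417)^−300) = £110.86.
Monthly savings = £197.32 − £110.86 = £86.46.
Break-even = £500.00 / £86.46 = 5.78 → 6 months.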